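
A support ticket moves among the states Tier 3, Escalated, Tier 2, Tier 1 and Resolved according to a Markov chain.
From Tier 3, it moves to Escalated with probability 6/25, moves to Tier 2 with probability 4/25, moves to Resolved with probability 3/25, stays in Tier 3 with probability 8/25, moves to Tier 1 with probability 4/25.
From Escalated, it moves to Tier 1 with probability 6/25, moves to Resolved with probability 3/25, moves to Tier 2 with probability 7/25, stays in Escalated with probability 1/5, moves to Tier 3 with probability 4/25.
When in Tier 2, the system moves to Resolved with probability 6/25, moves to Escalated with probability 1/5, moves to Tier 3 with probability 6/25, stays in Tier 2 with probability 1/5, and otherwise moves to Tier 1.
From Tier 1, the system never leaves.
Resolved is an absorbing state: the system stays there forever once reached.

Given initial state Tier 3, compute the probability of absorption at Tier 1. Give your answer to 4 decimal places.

Let h(s) be the probability of absorption at Tier 1 starting from transient state s. Then h(Tier 1) = 1 and h(Resolved) = 0. By first-step analysis:
h(Tier 3) = 0.32·h(Tier 3) + 0.24·h(Escalated) + 0.16·h(Tier 2) + 0.16·1 + 0.12·0
h(Escalated) = 0.16·h(Tier 3) + 0.2·h(Escalated) + 0.28·h(Tier 2) + 0.24·1 + 0.12·0
h(Tier 2) = 0.24·h(Tier 3) + 0.2·h(Escalated) + 0.2·h(Tier 2) + 0.12·1 + 0.24·0
Solving: h(Tier 3) = 0.5426, h(Escalated) = 0.5677, h(Tier 2) = 0.4547.
Starting from Tier 3, the probability is 0.5426.

0.5426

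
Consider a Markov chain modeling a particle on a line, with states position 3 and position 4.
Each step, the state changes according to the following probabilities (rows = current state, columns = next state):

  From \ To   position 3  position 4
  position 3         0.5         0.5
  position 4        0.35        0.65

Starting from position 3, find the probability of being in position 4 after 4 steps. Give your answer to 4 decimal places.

Propagate the distribution vector 4 steps from position 3.
After 0 steps: (1.0000, 0.0000)
After 1 step: (0.5000, 0.5000)
After 2 steps: (0.4250, 0.5750)
After 3 steps: (0.4138, 0.5863)
After 4 steps: (0.4121, 0.5879)
P(in position 4 after 4 steps) = 0.5879

0.5879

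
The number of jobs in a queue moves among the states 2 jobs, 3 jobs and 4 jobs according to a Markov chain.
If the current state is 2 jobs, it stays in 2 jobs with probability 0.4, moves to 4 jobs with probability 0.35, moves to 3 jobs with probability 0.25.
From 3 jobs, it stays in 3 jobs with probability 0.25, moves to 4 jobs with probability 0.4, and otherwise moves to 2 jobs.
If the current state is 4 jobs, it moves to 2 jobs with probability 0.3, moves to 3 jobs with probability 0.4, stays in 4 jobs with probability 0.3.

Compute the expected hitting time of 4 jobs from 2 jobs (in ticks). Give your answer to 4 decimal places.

2.7586

Let t(s) be the expected number of ticks to first reach 4 jobs from state s, with t(4 jobs) = 0. Conditioning on the first tick:
t(2 jobs) = 1 + 0.4·t(2 jobs) + 0.25·t(3 jobs)
t(3 jobs) = 1 + 0.35·t(2 jobs) + 0.25·t(3 jobs)
Solving: t(2 jobs) = 2.7586, t(3 jobs) = 2.6207.
Expected ticks from 2 jobs to 4 jobs: 2.7586.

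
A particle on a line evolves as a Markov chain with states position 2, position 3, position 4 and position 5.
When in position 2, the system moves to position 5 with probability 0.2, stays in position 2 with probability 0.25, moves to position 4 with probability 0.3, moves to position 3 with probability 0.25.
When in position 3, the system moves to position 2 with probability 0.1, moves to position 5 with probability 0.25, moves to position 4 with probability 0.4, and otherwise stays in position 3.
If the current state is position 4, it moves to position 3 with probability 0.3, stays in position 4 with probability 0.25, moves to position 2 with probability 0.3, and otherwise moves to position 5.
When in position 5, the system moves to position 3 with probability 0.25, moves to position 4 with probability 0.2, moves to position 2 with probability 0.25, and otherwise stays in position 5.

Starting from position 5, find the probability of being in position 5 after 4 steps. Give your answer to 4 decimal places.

Propagate the distribution vector 4 steps from position 5.
After 0 steps: (0.0000, 0.0000, 0.0000, 1.0000)
After 1 step: (0.2500, 0.2500, 0.2000, 0.3000)
After 2 steps: (0.2225, 0.2600, 0.2850, 0.2325)
After 3 steps: (0.2253, 0.2643, 0.2885, 0.2220)
After 4 steps: (0.2248, 0.2644, 0.2898, 0.2210)
P(in position 5 after 4 steps) = 0.2210

0.2210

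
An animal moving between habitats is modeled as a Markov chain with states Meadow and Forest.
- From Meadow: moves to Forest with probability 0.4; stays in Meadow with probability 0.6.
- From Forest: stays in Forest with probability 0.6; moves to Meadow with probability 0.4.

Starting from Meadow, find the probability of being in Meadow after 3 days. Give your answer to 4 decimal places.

0.5040

Propagate the distribution vector 3 days from Meadow.
After 0 days: (1.0000, 0.0000)
After 1 day: (0.6000, 0.4000)
After 2 days: (0.5200, 0.4800)
After 3 days: (0.5040, 0.4960)
P(in Meadow after 3 days) = 0.5040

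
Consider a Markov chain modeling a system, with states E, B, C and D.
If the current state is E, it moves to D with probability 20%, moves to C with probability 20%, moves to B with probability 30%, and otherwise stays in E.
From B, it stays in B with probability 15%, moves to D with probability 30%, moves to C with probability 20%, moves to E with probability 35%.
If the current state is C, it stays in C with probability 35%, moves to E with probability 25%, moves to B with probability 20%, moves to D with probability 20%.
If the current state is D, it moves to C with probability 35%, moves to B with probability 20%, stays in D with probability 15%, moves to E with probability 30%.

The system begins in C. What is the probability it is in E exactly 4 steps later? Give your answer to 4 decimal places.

0.2972

Propagate the distribution vector 4 steps from C.
After 0 steps: (0.0000, 0.0000, 1.0000, 0.0000)
After 1 step: (0.2500, 0.2000, 0.3500, 0.2000)
After 2 steps: (0.2925, 0.2150, 0.2825, 0.2100)
After 3 steps: (0.2966, 0.2185, 0.2739, 0.2110)
After 4 steps: (0.2972, 0.2187, 0.2727, 0.2113)
P(in E after 4 steps) = 0.2972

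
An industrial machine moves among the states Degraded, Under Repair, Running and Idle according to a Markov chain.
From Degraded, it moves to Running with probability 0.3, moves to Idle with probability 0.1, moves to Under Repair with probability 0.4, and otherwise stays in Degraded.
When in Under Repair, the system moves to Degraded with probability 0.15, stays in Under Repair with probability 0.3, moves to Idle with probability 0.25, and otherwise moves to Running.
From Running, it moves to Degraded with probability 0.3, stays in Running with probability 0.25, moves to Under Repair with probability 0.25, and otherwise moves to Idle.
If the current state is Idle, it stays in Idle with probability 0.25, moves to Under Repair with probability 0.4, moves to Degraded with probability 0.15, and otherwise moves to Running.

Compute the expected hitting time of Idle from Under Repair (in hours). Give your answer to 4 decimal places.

Let t(s) be the expected number of hours to first reach Idle from state s, with t(Idle) = 0. Conditioning on the first hour:
t(Degraded) = 1 + 0.2·t(Degraded) + 0.4·t(Under Repair) + 0.3·t(Running)
t(Under Repair) = 1 + 0.15·t(Degraded) + 0.3·t(Under Repair) + 0.3·t(Running)
t(Running) = 1 + 0.3·t(Degraded) + 0.25·t(Under Repair) + 0.25·t(Running)
Solving: t(Degraded) = 5.6410, t(Under Repair) = 4.8718, t(Running) = 5.2137.
Expected hours from Under Repair to Idle: 4.8718.

4.8718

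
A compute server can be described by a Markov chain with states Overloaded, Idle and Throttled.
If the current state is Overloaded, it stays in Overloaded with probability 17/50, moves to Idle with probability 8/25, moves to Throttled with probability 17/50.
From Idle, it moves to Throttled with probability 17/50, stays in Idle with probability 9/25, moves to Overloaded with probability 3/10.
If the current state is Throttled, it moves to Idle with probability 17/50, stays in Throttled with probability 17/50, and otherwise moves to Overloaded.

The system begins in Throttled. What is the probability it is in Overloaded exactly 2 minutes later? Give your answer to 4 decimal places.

0.3196

Sum over the intermediate state after 1 minute:
P = P(Throttled→Overloaded)·P(Overloaded→Overloaded) + P(Throttled→Idle)·P(Idle→Overloaded) + P(Throttled→Throttled)·P(Throttled→Overloaded)
  = 0.32×0.34 + 0.34×0.3 + 0.34×0.32
  = 0.1088 + 0.1020 + 0.1088 = 0.3196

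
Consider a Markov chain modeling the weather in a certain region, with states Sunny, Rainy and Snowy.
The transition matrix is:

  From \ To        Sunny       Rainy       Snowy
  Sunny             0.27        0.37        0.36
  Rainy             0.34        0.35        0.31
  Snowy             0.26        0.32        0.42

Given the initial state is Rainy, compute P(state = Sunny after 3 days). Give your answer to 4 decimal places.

0.2907

Propagate the distribution vector 3 days from Rainy.
After 0 days: (0.0000, 1.0000, 0.0000)
After 1 day: (0.3400, 0.3500, 0.3100)
After 2 days: (0.2914, 0.3475, 0.3611)
After 3 days: (0.2907, 0.3450, 0.3643)
P(in Sunny after 3 days) = 0.2907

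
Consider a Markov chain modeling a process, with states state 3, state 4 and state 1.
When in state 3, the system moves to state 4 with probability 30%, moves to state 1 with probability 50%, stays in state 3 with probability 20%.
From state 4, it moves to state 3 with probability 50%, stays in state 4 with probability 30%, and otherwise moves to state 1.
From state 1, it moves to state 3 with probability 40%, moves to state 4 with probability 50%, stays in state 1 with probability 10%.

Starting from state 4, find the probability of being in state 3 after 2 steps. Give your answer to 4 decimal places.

0.3300

Sum over the intermediate state after 1 step:
P = P(state 4→state 3)·P(state 3→state 3) + P(state 4→state 4)·P(state 4→state 3) + P(state 4→state 1)·P(state 1→state 3)
  = 0.5×0.2 + 0.3×0.5 + 0.2×0.4
  = 0.1000 + 0.1500 + 0.0800 = 0.3300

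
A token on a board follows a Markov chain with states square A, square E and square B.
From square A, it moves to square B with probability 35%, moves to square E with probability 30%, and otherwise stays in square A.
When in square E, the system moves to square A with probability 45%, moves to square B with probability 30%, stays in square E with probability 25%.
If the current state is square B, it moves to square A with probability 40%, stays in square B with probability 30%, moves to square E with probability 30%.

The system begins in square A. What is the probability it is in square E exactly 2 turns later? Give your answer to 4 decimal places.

0.2850

Sum over the intermediate state after 1 turn:
P = P(square A→square A)·P(square A→square E) + P(square A→square E)·P(square E→square E) + P(square A→square B)·P(square B→square E)
  = 0.35×0.3 + 0.3×0.25 + 0.35×0.3
  = 0.1050 + 0.0750 + 0.1050 = 0.2850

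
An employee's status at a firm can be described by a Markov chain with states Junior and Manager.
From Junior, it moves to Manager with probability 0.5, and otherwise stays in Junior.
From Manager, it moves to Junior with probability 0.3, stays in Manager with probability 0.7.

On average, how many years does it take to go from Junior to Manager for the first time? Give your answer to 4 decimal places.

Let t(s) be the expected number of years to first reach Manager from state s, with t(Manager) = 0. Conditioning on the first year:
t(Junior) = 1 + 0.5·t(Junior)
Solving: t(Junior) = 2.0000.
Expected years from Junior to Manager: 2.0000.

2.0000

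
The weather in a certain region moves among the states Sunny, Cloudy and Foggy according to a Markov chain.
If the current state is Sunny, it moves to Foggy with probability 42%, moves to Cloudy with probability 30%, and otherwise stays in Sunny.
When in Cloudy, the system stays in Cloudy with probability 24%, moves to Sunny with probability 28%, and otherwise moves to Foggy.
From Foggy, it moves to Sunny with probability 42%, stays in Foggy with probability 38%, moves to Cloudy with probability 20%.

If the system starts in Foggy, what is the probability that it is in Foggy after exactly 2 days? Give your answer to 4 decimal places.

Sum over the intermediate state after 1 day:
P = P(Foggy→Sunny)·P(Sunny→Foggy) + P(Foggy→Cloudy)·P(Cloudy→Foggy) + P(Foggy→Foggy)·P(Foggy→Foggy)
  = 0.42×0.42 + 0.2×0.48 + 0.38×0.38
  = 0.1764 + 0.0960 + 0.1444 = 0.4168

0.4168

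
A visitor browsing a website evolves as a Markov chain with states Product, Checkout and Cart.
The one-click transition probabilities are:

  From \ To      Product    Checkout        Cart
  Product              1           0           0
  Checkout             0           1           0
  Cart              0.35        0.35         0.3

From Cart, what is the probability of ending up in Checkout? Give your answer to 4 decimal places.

0.5000

Let h(s) be the probability of absorption at Checkout starting from transient state s. Then h(Checkout) = 1 and h(Product) = 0. By first-step analysis:
h(Cart) = 0.35·0 + 0.35·1 + 0.3·h(Cart)
Solving: h(Cart) = 0.5000.
Starting from Cart, the probability is 0.5000.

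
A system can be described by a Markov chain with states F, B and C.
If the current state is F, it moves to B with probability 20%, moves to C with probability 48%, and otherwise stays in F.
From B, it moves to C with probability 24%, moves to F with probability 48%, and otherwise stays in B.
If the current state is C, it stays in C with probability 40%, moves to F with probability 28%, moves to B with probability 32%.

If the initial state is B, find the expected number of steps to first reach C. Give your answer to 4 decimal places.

2.9472

Let t(s) be the expected number of steps to first reach C from state s, with t(C) = 0. Conditioning on the first step:
t(F) = 1 + 0.32·t(F) + 0.2·t(B)
t(B) = 1 + 0.48·t(F) + 0.28·t(B)
Solving: t(F) = 2.3374, t(B) = 2.9472.
Expected steps from B to C: 2.9472.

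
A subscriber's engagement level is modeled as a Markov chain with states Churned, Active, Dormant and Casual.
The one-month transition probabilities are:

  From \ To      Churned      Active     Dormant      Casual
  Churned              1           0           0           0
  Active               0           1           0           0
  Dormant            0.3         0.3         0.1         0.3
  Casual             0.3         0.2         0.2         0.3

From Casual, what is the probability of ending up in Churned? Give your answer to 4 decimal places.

0.5789

Let h(s) be the probability of absorption at Churned starting from transient state s. Then h(Churned) = 1 and h(Active) = 0. By first-step analysis:
h(Dormant) = 0.3·1 + 0.3·0 + 0.1·h(Dormant) + 0.3·h(Casual)
h(Casual) = 0.3·1 + 0.2·0 + 0.2·h(Dormant) + 0.3·h(Casual)
Solving: h(Dormant) = 0.5263, h(Casual) = 0.5789.
Starting from Casual, the probability is 0.5789.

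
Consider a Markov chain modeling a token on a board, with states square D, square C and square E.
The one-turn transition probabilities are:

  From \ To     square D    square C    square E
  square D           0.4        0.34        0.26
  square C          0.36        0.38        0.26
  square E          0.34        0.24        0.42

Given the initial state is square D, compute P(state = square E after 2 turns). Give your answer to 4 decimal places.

Sum over the intermediate state after 1 turn:
P = P(square D→square D)·P(square D→square E) + P(square D→square C)·P(square C→square E) + P(square D→square E)·P(square E→square E)
  = 0.4×0.26 + 0.34×0.26 + 0.26×0.42
  = 0.1040 + 0.0884 + 0.1092 = 0.3016

0.3016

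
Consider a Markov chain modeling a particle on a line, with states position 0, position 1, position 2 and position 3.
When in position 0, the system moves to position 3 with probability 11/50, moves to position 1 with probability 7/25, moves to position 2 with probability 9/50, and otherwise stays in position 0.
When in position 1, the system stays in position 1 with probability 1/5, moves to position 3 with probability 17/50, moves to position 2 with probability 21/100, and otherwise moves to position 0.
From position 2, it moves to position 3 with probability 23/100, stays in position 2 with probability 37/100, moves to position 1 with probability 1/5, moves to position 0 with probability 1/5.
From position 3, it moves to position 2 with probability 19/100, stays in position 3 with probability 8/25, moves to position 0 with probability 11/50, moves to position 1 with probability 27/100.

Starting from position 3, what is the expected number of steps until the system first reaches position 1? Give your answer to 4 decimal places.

3.9005

Let t(s) be the expected number of steps to first reach position 1 from state s, with t(position 1) = 0. Conditioning on the first step:
t(position 0) = 1 + 0.32·t(position 0) + 0.18·t(position 2) + 0.22·t(position 3)
t(position 2) = 1 + 0.2·t(position 0) + 0.37·t(position 2) + 0.23·t(position 3)
t(position 3) = 1 + 0.22·t(position 0) + 0.19·t(position 2) + 0.32·t(position 3)
Solving: t(position 0) = 3.8534, t(position 2) = 4.2346, t(position 3) = 3.9005.
Expected steps from position 3 to position 1: 3.9005.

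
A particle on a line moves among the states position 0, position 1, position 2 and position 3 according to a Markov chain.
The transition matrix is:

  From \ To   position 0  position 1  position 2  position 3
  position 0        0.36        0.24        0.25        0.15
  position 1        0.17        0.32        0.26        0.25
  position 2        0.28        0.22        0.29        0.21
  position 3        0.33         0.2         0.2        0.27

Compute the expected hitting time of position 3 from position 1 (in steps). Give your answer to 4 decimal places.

4.6558

Let t(s) be the expected number of steps to first reach position 3 from state s, with t(position 3) = 0. Conditioning on the first step:
t(position 0) = 1 + 0.36·t(position 0) + 0.24·t(position 1) + 0.25·t(position 2)
t(position 1) = 1 + 0.17·t(position 0) + 0.32·t(position 1) + 0.26·t(position 2)
t(position 2) = 1 + 0.28·t(position 0) + 0.22·t(position 1) + 0.29·t(position 2)
Solving: t(position 0) = 5.2274, t(position 1) = 4.6558, t(position 2) = 4.9126.
Expected steps from position 1 to position 3: 4.6558.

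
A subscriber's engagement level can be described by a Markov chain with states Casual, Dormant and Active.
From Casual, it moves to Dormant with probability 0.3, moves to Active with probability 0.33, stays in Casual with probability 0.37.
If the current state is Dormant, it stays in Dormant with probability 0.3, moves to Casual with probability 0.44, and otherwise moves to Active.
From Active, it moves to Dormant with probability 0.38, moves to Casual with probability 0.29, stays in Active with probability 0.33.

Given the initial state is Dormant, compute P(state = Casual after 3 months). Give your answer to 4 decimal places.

0.3677

Propagate the distribution vector 3 months from Dormant.
After 0 months: (0.0000, 1.0000, 0.0000)
After 1 month: (0.4400, 0.3000, 0.2600)
After 2 months: (0.3702, 0.3208, 0.3090)
After 3 months: (0.3677, 0.3247, 0.3075)
P(in Casual after 3 months) = 0.3677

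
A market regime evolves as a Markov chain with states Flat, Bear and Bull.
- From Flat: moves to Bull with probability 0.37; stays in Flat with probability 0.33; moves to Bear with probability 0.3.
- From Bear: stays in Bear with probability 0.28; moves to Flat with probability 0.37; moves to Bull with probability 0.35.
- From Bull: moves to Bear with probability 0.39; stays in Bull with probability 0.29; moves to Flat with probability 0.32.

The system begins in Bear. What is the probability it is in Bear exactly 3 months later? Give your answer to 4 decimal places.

0.3238

Propagate the distribution vector 3 months from Bear.
After 0 months: (0.0000, 1.0000, 0.0000)
After 1 month: (0.3700, 0.2800, 0.3500)
After 2 months: (0.3377, 0.3259, 0.3364)
After 3 months: (0.3397, 0.3238, 0.3366)
P(in Bear after 3 months) = 0.3238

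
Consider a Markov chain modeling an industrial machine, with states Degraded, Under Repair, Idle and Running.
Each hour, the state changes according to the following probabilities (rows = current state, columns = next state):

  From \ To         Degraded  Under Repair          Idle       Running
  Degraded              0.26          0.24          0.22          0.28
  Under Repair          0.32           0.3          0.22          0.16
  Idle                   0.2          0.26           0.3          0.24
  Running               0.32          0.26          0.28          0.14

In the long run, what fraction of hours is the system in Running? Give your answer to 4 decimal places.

0.2088

Let the stationary distribution be π with π = πP and π_1 + π_2 + π_3 + π_4 = 1.
π_1 = 0.26·π_1 + 0.32·π_2 + 0.2·π_3 + 0.32·π_4
π_2 = 0.24·π_1 + 0.3·π_2 + 0.26·π_3 + 0.26·π_4
π_3 = 0.22·π_1 + 0.22·π_2 + 0.3·π_3 + 0.28·π_4
Solving with the normalization constraint gives π = (0.2733, 0.2651, 0.2528, 0.2088).
So the stationary probability of Running is 0.2088.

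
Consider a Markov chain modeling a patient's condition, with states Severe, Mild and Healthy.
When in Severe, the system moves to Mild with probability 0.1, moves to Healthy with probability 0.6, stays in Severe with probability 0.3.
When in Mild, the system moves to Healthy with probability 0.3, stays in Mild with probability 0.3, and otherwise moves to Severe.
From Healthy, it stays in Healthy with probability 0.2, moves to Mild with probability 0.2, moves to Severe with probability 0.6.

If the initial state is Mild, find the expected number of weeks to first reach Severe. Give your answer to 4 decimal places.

Let t(s) be the expected number of weeks to first reach Severe from state s, with t(Severe) = 0. Conditioning on the first week:
t(Mild) = 1 + 0.3·t(Mild) + 0.3·t(Healthy)
t(Healthy) = 1 + 0.2·t(Mild) + 0.2·t(Healthy)
Solving: t(Mild) = 2.2000, t(Healthy) = 1.8000.
Expected weeks from Mild to Severe: 2.2000.

2.2000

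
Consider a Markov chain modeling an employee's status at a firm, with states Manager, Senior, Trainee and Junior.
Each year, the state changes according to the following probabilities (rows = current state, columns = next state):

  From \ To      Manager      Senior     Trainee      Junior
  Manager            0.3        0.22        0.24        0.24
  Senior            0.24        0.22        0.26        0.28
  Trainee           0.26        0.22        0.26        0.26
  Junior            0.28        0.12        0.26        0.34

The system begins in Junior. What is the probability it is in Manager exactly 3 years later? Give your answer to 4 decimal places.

Propagate the distribution vector 3 years from Junior.
After 0 years: (0.0000, 0.0000, 0.0000, 1.0000)
After 1 year: (0.2800, 0.1200, 0.2600, 0.3400)
After 2 years: (0.2756, 0.1860, 0.2544, 0.2840)
After 3 years: (0.2730, 0.1916, 0.2545, 0.2809)
P(in Manager after 3 years) = 0.2730

0.2730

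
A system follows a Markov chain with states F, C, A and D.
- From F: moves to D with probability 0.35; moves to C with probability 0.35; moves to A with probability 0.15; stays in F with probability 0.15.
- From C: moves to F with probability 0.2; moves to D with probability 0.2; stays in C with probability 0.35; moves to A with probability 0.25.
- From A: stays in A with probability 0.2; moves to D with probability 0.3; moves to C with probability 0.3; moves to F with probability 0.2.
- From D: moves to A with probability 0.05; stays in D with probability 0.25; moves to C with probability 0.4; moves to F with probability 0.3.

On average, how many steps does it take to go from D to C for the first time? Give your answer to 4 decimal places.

2.6421

Let t(s) be the expected number of steps to first reach C from state s, with t(C) = 0. Conditioning on the first step:
t(F) = 1 + 0.15·t(F) + 0.15·t(A) + 0.35·t(D)
t(A) = 1 + 0.2·t(F) + 0.2·t(A) + 0.3·t(D)
t(D) = 1 + 0.3·t(F) + 0.05·t(A) + 0.25·t(D)
Solving: t(F) = 2.7826, t(A) = 2.9365, t(D) = 2.6421.
Expected steps from D to C: 2.6421.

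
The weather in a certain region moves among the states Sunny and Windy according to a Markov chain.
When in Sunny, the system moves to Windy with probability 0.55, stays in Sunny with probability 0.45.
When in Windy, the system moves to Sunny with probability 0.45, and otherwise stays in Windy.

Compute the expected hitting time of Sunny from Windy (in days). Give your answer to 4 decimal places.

2.2222

Let t(s) be the expected number of days to first reach Sunny from state s, with t(Sunny) = 0. Conditioning on the first day:
t(Windy) = 1 + 0.55·t(Windy)
Solving: t(Windy) = 2.2222.
Expected days from Windy to Sunny: 2.2222.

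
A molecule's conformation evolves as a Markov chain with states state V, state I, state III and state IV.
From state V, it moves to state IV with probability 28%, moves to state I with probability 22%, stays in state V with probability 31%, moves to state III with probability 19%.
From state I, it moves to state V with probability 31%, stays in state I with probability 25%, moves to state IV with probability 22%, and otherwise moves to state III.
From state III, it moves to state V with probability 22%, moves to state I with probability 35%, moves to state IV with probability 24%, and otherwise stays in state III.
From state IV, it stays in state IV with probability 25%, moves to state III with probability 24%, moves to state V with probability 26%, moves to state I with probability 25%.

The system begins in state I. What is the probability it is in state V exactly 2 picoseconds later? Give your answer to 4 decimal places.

0.2792

Propagate the distribution vector 2 picoseconds from state I.
After 0 picoseconds: (0.0000, 1.0000, 0.0000, 0.0000)
After 1 picosecond: (0.3100, 0.2500, 0.2200, 0.2200)
After 2 picoseconds: (0.2792, 0.2627, 0.2085, 0.2496)
P(in state V after 2 picoseconds) = 0.2792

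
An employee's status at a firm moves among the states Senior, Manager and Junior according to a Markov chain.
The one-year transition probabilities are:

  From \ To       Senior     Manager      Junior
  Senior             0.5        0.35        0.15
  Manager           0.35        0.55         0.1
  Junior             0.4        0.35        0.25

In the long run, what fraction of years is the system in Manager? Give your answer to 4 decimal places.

0.4375

Let the stationary distribution be π with π = πP and π_1 + π_2 + π_3 = 1.
π_1 = 0.5·π_1 + 0.35·π_2 + 0.4·π_3
π_2 = 0.35·π_1 + 0.55·π_2 + 0.35·π_3
Solving with the normalization constraint gives π = (0.4201, 0.4375, 0.1424).
So the stationary probability of Manager is 0.4375.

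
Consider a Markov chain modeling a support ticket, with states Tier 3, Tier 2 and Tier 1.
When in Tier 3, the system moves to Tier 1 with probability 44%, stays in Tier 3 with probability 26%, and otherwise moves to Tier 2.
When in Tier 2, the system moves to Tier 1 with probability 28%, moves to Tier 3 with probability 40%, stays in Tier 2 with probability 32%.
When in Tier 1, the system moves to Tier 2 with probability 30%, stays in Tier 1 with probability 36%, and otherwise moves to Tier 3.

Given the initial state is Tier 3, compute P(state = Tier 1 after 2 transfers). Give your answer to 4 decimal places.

Sum over the intermediate state after 1 transfer:
P = P(Tier 3→Tier 3)·P(Tier 3→Tier 1) + P(Tier 3→Tier 2)·P(Tier 2→Tier 1) + P(Tier 3→Tier 1)·P(Tier 1→Tier 1)
  = 0.26×0.44 + 0.3×0.28 + 0.44×0.36
  = 0.1144 + 0.0840 + 0.1584 = 0.3568

0.3568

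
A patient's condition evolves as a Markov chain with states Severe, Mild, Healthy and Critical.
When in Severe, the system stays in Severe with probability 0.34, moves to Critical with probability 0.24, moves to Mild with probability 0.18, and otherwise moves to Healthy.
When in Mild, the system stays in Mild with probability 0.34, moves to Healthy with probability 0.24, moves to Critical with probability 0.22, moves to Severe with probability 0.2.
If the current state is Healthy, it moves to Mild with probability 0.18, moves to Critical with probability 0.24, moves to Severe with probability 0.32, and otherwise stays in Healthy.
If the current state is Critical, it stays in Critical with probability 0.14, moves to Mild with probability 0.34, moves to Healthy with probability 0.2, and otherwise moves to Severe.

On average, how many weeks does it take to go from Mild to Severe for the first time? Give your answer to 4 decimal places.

Let t(s) be the expected number of weeks to first reach Severe from state s, with t(Severe) = 0. Conditioning on the first week:
t(Mild) = 1 + 0.34·t(Mild) + 0.24·t(Healthy) + 0.22·t(Critical)
t(Healthy) = 1 + 0.18·t(Mild) + 0.26·t(Healthy) + 0.24·t(Critical)
t(Critical) = 1 + 0.34·t(Mild) + 0.2·t(Healthy) + 0.14·t(Critical)
Solving: t(Mild) = 3.9473, t(Healthy) = 3.4554, t(Critical) = 3.5269.
Expected weeks from Mild to Severe: 3.9473.

3.9473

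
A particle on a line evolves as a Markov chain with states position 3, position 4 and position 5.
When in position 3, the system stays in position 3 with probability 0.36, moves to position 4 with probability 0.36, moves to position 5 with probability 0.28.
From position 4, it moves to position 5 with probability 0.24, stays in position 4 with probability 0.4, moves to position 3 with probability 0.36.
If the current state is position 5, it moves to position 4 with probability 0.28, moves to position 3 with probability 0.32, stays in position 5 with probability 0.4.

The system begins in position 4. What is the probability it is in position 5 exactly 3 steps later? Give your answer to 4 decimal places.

Propagate the distribution vector 3 steps from position 4.
After 0 steps: (0.0000, 1.0000, 0.0000)
After 1 step: (0.3600, 0.4000, 0.2400)
After 2 steps: (0.3504, 0.3568, 0.2928)
After 3 steps: (0.3483, 0.3508, 0.3009)
P(in position 5 after 3 steps) = 0.3009

0.3009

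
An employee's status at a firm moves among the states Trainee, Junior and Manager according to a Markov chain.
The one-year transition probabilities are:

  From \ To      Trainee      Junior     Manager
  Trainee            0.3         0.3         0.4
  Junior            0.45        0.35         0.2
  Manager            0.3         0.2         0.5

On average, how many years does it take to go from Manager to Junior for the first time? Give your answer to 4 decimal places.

Let t(s) be the expected number of years to first reach Junior from state s, with t(Junior) = 0. Conditioning on the first year:
t(Trainee) = 1 + 0.3·t(Trainee) + 0.4·t(Manager)
t(Manager) = 1 + 0.3·t(Trainee) + 0.5·t(Manager)
Solving: t(Trainee) = 3.9130, t(Manager) = 4.3478.
Expected years from Manager to Junior: 4.3478.

4.3478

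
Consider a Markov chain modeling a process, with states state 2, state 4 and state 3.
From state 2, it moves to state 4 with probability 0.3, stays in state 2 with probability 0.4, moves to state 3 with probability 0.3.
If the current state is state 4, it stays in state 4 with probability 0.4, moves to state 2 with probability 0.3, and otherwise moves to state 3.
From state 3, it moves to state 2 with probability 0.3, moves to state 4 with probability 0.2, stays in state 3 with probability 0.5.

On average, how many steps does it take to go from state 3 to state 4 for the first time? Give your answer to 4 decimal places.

Let t(s) be the expected number of steps to first reach state 4 from state s, with t(state 4) = 0. Conditioning on the first step:
t(state 2) = 1 + 0.4·t(state 2) + 0.3·t(state 3)
t(state 3) = 1 + 0.3·t(state 2) + 0.5·t(state 3)
Solving: t(state 2) = 3.8095, t(state 3) = 4.2857.
Expected steps from state 3 to state 4: 4.2857.

4.2857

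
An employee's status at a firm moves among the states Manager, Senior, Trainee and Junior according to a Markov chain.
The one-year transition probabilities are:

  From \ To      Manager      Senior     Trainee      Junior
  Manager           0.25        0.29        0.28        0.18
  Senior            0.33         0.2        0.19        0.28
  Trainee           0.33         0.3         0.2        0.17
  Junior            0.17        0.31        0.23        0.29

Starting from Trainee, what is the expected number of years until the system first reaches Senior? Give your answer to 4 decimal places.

Let t(s) be the expected number of years to first reach Senior from state s, with t(Senior) = 0. Conditioning on the first year:
t(Manager) = 1 + 0.25·t(Manager) + 0.28·t(Trainee) + 0.18·t(Junior)
t(Trainee) = 1 + 0.33·t(Manager) + 0.2·t(Trainee) + 0.17·t(Junior)
t(Junior) = 1 + 0.17·t(Manager) + 0.23·t(Trainee) + 0.29·t(Junior)
Solving: t(Manager) = 3.3728, t(Trainee) = 3.3423, t(Junior) = 3.2987.
Expected years from Trainee to Senior: 3.3423.

3.3423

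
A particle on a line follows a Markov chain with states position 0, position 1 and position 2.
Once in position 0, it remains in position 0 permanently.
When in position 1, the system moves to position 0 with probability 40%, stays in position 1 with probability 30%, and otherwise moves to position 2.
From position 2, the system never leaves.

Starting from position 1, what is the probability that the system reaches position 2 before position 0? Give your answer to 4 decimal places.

Let h(s) be the probability of absorption at position 2 starting from transient state s. Then h(position 2) = 1 and h(position 0) = 0. By first-step analysis:
h(position 1) = 0.4·0 + 0.3·h(position 1) + 0.3·1
Solving: h(position 1) = 0.4286.
Starting from position 1, the probability is 0.4286.

0.4286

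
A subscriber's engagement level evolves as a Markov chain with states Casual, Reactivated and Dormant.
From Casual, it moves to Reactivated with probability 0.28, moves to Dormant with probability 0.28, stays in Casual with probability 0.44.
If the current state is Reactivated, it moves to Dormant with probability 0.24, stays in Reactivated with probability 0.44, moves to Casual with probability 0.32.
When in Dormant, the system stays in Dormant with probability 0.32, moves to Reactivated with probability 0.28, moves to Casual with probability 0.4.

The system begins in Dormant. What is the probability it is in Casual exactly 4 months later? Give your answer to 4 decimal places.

Propagate the distribution vector 4 months from Dormant.
After 0 months: (0.0000, 0.0000, 1.0000)
After 1 month: (0.4000, 0.2800, 0.3200)
After 2 months: (0.3936, 0.3248, 0.2816)
After 3 months: (0.3898, 0.3320, 0.2783)
After 4 months: (0.3890, 0.3331, 0.2779)
P(in Casual after 4 months) = 0.3890

0.3890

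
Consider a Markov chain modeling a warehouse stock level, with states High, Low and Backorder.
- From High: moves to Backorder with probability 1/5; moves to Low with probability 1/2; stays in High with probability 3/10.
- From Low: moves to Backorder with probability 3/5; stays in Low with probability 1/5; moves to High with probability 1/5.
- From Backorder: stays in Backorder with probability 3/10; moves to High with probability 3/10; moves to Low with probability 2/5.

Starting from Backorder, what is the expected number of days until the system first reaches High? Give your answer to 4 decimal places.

Let t(s) be the expected number of days to first reach High from state s, with t(High) = 0. Conditioning on the first day:
t(Low) = 1 + 0.2·t(Low) + 0.6·t(Backorder)
t(Backorder) = 1 + 0.4·t(Low) + 0.3·t(Backorder)
Solving: t(Low) = 4.0625, t(Backorder) = 3.7500.
Expected days from Backorder to High: 3.7500.

3.7500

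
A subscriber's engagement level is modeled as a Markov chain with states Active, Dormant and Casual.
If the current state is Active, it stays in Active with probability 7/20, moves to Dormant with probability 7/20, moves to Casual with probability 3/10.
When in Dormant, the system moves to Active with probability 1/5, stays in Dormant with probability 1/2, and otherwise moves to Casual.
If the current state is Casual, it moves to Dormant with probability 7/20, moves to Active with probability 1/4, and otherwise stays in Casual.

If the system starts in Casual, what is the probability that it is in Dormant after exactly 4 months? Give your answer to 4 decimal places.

0.4116

Propagate the distribution vector 4 months from Casual.
After 0 months: (0.0000, 0.0000, 1.0000)
After 1 month: (0.2500, 0.3500, 0.4000)
After 2 months: (0.2575, 0.4025, 0.3400)
After 3 months: (0.2556, 0.4104, 0.3340)
After 4 months: (0.2550, 0.4116, 0.3334)
P(in Dormant after 4 months) = 0.4116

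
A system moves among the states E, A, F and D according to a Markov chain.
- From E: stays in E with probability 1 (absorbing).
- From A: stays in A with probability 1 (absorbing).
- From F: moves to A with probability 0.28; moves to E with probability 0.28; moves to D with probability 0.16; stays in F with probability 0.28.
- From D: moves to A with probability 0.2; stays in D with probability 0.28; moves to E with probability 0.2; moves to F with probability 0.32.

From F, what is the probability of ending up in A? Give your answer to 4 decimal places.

0.5000

Let h(s) be the probability of absorption at A starting from transient state s. Then h(A) = 1 and h(E) = 0. By first-step analysis:
h(F) = 0.28·0 + 0.28·1 + 0.28·h(F) + 0.16·h(D)
h(D) = 0.2·0 + 0.2·1 + 0.32·h(F) + 0.28·h(D)
Solving: h(F) = 0.5000, h(D) = 0.5000.
Starting from F, the probability is 0.5000.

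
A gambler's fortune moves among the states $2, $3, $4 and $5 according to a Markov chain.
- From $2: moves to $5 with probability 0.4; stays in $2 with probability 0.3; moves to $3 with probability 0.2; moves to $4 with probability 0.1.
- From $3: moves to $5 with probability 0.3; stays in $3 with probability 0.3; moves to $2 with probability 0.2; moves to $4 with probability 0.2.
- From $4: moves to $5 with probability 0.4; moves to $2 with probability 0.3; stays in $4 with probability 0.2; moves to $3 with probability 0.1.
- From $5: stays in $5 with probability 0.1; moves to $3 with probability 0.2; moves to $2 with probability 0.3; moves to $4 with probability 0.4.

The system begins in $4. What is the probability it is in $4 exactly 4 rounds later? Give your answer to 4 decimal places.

0.2319

Propagate the distribution vector 4 rounds from $4.
After 0 rounds: (0.0000, 0.0000, 1.0000, 0.0000)
After 1 round: (0.3000, 0.1000, 0.2000, 0.4000)
After 2 rounds: (0.2900, 0.1900, 0.2500, 0.2700)
After 3 rounds: (0.2810, 0.1940, 0.2250, 0.3000)
After 4 rounds: (0.2806, 0.1969, 0.2319, 0.2906)
P(in $4 after 4 rounds) = 0.2319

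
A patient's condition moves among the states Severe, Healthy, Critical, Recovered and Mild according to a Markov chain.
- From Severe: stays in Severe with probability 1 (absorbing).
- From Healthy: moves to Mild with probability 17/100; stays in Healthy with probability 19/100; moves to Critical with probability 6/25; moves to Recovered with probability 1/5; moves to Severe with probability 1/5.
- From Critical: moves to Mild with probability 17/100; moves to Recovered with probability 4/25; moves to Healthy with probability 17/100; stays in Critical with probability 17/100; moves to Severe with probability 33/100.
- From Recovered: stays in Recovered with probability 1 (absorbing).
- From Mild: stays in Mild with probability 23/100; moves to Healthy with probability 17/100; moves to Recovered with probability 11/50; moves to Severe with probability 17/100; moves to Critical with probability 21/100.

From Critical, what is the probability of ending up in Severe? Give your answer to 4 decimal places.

Let h(s) be the probability of absorption at Severe starting from transient state s. Then h(Severe) = 1 and h(Recovered) = 0. By first-step analysis:
h(Healthy) = 0.2·1 + 0.19·h(Healthy) + 0.24·h(Critical) + 0.2·0 + 0.17·h(Mild)
h(Critical) = 0.33·1 + 0.17·h(Healthy) + 0.17·h(Critical) + 0.16·0 + 0.17·h(Mild)
h(Mild) = 0.17·1 + 0.17·h(Healthy) + 0.21·h(Critical) + 0.22·0 + 0.23·h(Mild)
Solving: h(Healthy) = 0.5338, h(Critical) = 0.6104, h(Mild) = 0.5051.
Starting from Critical, the probability is 0.6104.

0.6104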